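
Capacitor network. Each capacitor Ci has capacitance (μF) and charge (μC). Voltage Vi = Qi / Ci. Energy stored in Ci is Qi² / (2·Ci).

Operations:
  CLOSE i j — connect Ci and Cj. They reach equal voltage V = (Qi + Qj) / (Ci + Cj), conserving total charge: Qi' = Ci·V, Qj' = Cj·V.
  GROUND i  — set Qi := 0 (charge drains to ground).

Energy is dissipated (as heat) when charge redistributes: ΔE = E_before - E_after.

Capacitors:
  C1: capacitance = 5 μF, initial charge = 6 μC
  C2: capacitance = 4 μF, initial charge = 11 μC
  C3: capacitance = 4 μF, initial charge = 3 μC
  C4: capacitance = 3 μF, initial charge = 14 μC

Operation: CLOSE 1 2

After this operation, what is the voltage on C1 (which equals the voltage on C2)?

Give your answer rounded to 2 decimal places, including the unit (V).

Initial: C1(5μF, Q=6μC, V=1.20V), C2(4μF, Q=11μC, V=2.75V), C3(4μF, Q=3μC, V=0.75V), C4(3μF, Q=14μC, V=4.67V)
Op 1: CLOSE 1-2: Q_total=17.00, C_total=9.00, V=1.89; Q1=9.44, Q2=7.56; dissipated=2.669

Answer: 1.89 V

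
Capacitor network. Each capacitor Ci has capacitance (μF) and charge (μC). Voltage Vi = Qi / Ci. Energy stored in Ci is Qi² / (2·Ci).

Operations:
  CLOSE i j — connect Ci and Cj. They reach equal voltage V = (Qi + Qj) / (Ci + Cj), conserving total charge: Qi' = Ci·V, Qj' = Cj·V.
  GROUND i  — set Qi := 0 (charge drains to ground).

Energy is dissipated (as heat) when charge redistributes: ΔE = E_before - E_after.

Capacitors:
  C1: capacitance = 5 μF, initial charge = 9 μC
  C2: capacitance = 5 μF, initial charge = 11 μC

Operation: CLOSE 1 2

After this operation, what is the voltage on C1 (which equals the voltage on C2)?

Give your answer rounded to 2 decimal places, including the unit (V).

Initial: C1(5μF, Q=9μC, V=1.80V), C2(5μF, Q=11μC, V=2.20V)
Op 1: CLOSE 1-2: Q_total=20.00, C_total=10.00, V=2.00; Q1=10.00, Q2=10.00; dissipated=0.200

Answer: 2.00 V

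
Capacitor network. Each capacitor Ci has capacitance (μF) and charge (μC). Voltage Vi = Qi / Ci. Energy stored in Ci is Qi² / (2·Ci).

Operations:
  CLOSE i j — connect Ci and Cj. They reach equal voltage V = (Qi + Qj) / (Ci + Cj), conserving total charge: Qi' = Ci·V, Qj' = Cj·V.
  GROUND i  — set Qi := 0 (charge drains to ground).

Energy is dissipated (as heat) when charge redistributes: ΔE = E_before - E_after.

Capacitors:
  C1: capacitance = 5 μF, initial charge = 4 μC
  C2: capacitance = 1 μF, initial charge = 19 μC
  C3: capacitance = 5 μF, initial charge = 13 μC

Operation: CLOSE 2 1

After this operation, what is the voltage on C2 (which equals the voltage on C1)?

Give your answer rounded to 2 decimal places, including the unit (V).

Answer: 3.83 V

Derivation:
Initial: C1(5μF, Q=4μC, V=0.80V), C2(1μF, Q=19μC, V=19.00V), C3(5μF, Q=13μC, V=2.60V)
Op 1: CLOSE 2-1: Q_total=23.00, C_total=6.00, V=3.83; Q2=3.83, Q1=19.17; dissipated=138.017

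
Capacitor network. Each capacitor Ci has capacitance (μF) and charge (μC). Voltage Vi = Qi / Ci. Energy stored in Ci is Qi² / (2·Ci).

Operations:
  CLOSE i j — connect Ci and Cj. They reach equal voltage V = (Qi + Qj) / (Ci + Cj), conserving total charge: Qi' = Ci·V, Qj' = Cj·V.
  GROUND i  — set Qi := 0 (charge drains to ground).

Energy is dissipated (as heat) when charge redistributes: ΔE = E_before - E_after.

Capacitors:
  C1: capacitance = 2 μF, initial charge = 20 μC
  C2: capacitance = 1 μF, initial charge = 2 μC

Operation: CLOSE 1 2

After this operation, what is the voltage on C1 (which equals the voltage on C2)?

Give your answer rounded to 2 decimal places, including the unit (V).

Answer: 7.33 V

Derivation:
Initial: C1(2μF, Q=20μC, V=10.00V), C2(1μF, Q=2μC, V=2.00V)
Op 1: CLOSE 1-2: Q_total=22.00, C_total=3.00, V=7.33; Q1=14.67, Q2=7.33; dissipated=21.333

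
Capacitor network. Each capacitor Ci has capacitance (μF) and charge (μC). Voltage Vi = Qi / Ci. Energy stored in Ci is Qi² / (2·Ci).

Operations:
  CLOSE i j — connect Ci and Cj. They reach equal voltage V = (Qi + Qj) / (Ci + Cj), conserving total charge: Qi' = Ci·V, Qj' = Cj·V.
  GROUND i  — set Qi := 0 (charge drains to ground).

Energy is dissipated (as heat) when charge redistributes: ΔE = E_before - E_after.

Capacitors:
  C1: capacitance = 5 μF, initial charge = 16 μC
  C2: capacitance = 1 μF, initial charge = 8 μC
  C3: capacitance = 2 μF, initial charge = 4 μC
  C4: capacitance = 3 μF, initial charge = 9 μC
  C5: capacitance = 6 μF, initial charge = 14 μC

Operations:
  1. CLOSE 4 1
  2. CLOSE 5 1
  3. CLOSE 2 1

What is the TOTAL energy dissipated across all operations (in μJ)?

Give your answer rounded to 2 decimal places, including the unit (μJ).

Answer: 12.63 μJ

Derivation:
Initial: C1(5μF, Q=16μC, V=3.20V), C2(1μF, Q=8μC, V=8.00V), C3(2μF, Q=4μC, V=2.00V), C4(3μF, Q=9μC, V=3.00V), C5(6μF, Q=14μC, V=2.33V)
Op 1: CLOSE 4-1: Q_total=25.00, C_total=8.00, V=3.12; Q4=9.38, Q1=15.62; dissipated=0.037
Op 2: CLOSE 5-1: Q_total=29.62, C_total=11.00, V=2.69; Q5=16.16, Q1=13.47; dissipated=0.855
Op 3: CLOSE 2-1: Q_total=21.47, C_total=6.00, V=3.58; Q2=3.58, Q1=17.89; dissipated=11.734
Total dissipated: 12.626 μJ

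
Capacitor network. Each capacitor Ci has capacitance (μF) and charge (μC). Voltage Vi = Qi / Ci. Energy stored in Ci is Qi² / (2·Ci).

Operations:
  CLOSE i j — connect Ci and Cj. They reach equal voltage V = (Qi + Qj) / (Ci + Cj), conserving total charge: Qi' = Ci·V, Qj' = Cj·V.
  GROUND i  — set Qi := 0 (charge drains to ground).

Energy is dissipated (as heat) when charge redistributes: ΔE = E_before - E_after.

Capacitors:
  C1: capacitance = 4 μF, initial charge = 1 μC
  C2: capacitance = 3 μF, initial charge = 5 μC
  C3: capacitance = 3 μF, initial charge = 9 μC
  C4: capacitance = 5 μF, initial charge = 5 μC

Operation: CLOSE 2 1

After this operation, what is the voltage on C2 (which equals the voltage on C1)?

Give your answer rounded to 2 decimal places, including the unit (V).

Initial: C1(4μF, Q=1μC, V=0.25V), C2(3μF, Q=5μC, V=1.67V), C3(3μF, Q=9μC, V=3.00V), C4(5μF, Q=5μC, V=1.00V)
Op 1: CLOSE 2-1: Q_total=6.00, C_total=7.00, V=0.86; Q2=2.57, Q1=3.43; dissipated=1.720

Answer: 0.86 V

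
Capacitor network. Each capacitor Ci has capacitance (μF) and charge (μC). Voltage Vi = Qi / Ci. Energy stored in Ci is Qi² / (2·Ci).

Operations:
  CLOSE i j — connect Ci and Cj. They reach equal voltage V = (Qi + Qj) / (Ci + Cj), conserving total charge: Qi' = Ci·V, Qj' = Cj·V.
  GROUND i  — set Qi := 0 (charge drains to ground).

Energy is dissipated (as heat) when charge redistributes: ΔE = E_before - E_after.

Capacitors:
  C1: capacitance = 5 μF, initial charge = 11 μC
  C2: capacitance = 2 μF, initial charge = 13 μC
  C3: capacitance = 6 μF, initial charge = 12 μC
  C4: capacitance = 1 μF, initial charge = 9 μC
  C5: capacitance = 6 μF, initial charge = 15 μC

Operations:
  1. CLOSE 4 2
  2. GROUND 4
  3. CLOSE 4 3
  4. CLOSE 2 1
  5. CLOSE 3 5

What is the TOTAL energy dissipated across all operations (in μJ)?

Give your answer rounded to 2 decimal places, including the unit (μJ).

Initial: C1(5μF, Q=11μC, V=2.20V), C2(2μF, Q=13μC, V=6.50V), C3(6μF, Q=12μC, V=2.00V), C4(1μF, Q=9μC, V=9.00V), C5(6μF, Q=15μC, V=2.50V)
Op 1: CLOSE 4-2: Q_total=22.00, C_total=3.00, V=7.33; Q4=7.33, Q2=14.67; dissipated=2.083
Op 2: GROUND 4: Q4=0; energy lost=26.889
Op 3: CLOSE 4-3: Q_total=12.00, C_total=7.00, V=1.71; Q4=1.71, Q3=10.29; dissipated=1.714
Op 4: CLOSE 2-1: Q_total=25.67, C_total=7.00, V=3.67; Q2=7.33, Q1=18.33; dissipated=18.822
Op 5: CLOSE 3-5: Q_total=25.29, C_total=12.00, V=2.11; Q3=12.64, Q5=12.64; dissipated=0.926
Total dissipated: 50.435 μJ

Answer: 50.43 μJ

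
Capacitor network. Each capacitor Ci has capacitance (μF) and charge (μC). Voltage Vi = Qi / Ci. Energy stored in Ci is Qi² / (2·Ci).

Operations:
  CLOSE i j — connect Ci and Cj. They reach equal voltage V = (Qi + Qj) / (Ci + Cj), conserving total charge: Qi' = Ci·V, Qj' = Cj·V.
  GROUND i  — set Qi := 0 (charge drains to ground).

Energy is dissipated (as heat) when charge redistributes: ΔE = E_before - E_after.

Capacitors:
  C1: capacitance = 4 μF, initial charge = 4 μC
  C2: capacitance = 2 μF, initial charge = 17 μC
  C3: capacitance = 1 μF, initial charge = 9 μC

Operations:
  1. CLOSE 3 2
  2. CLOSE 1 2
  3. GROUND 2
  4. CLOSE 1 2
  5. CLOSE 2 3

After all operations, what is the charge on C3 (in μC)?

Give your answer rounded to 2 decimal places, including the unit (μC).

Initial: C1(4μF, Q=4μC, V=1.00V), C2(2μF, Q=17μC, V=8.50V), C3(1μF, Q=9μC, V=9.00V)
Op 1: CLOSE 3-2: Q_total=26.00, C_total=3.00, V=8.67; Q3=8.67, Q2=17.33; dissipated=0.083
Op 2: CLOSE 1-2: Q_total=21.33, C_total=6.00, V=3.56; Q1=14.22, Q2=7.11; dissipated=39.185
Op 3: GROUND 2: Q2=0; energy lost=12.642
Op 4: CLOSE 1-2: Q_total=14.22, C_total=6.00, V=2.37; Q1=9.48, Q2=4.74; dissipated=8.428
Op 5: CLOSE 2-3: Q_total=13.41, C_total=3.00, V=4.47; Q2=8.94, Q3=4.47; dissipated=13.214
Final charges: Q1=9.48, Q2=8.94, Q3=4.47

Answer: 4.47 μC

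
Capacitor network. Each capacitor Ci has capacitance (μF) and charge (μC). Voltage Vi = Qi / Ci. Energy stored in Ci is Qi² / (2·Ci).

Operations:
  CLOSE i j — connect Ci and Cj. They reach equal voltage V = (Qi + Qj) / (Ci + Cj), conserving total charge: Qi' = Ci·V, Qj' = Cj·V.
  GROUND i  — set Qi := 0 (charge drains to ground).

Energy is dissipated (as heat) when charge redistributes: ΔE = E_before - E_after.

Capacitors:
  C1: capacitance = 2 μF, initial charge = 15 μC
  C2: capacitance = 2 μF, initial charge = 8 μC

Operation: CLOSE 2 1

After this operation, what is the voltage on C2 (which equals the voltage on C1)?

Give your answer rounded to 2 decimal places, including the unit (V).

Initial: C1(2μF, Q=15μC, V=7.50V), C2(2μF, Q=8μC, V=4.00V)
Op 1: CLOSE 2-1: Q_total=23.00, C_total=4.00, V=5.75; Q2=11.50, Q1=11.50; dissipated=6.125

Answer: 5.75 V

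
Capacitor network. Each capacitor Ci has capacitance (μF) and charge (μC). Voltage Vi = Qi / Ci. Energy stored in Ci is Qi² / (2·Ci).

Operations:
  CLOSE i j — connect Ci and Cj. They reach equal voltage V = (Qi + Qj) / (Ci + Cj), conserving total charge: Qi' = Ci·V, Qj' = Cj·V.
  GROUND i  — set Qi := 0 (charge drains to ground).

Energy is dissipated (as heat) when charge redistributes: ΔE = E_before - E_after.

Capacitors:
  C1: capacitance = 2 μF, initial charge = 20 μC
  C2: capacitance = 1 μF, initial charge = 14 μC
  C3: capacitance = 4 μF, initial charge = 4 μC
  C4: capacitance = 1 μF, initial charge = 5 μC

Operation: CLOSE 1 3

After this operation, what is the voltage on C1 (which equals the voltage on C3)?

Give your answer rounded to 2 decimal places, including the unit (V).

Initial: C1(2μF, Q=20μC, V=10.00V), C2(1μF, Q=14μC, V=14.00V), C3(4μF, Q=4μC, V=1.00V), C4(1μF, Q=5μC, V=5.00V)
Op 1: CLOSE 1-3: Q_total=24.00, C_total=6.00, V=4.00; Q1=8.00, Q3=16.00; dissipated=54.000

Answer: 4.00 V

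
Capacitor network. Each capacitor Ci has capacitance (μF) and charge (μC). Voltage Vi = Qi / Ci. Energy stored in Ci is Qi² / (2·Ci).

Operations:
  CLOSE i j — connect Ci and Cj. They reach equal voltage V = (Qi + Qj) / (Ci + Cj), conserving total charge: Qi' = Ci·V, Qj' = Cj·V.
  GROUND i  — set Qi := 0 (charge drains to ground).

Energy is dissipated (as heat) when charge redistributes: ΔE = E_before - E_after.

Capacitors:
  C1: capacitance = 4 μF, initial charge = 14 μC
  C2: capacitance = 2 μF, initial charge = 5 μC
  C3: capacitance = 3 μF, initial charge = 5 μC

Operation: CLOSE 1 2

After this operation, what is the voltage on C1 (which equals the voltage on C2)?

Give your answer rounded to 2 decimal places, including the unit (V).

Answer: 3.17 V

Derivation:
Initial: C1(4μF, Q=14μC, V=3.50V), C2(2μF, Q=5μC, V=2.50V), C3(3μF, Q=5μC, V=1.67V)
Op 1: CLOSE 1-2: Q_total=19.00, C_total=6.00, V=3.17; Q1=12.67, Q2=6.33; dissipated=0.667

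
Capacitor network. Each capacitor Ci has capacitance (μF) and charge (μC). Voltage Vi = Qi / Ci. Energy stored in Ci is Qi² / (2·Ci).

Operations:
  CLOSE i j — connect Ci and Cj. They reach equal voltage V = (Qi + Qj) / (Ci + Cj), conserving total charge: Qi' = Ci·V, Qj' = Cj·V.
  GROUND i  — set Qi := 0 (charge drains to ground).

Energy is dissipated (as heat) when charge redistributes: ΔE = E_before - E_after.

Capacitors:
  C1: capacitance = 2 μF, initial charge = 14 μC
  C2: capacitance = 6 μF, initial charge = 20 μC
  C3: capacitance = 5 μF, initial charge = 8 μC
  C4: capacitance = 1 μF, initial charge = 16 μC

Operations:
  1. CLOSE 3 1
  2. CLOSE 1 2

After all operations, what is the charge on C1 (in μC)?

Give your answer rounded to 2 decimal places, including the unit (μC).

Answer: 6.57 μC

Derivation:
Initial: C1(2μF, Q=14μC, V=7.00V), C2(6μF, Q=20μC, V=3.33V), C3(5μF, Q=8μC, V=1.60V), C4(1μF, Q=16μC, V=16.00V)
Op 1: CLOSE 3-1: Q_total=22.00, C_total=7.00, V=3.14; Q3=15.71, Q1=6.29; dissipated=20.829
Op 2: CLOSE 1-2: Q_total=26.29, C_total=8.00, V=3.29; Q1=6.57, Q2=19.71; dissipated=0.027
Final charges: Q1=6.57, Q2=19.71, Q3=15.71, Q4=16.00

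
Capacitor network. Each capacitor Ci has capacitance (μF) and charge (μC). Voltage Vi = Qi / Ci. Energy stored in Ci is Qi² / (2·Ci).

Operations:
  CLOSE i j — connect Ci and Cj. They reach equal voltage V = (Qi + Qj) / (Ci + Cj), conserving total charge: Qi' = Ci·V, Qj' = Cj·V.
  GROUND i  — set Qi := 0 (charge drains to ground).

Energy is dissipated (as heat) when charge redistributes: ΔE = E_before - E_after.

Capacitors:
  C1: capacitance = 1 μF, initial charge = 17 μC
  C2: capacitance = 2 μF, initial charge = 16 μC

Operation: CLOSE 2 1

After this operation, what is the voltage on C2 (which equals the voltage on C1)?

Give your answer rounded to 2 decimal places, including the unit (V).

Initial: C1(1μF, Q=17μC, V=17.00V), C2(2μF, Q=16μC, V=8.00V)
Op 1: CLOSE 2-1: Q_total=33.00, C_total=3.00, V=11.00; Q2=22.00, Q1=11.00; dissipated=27.000

Answer: 11.00 V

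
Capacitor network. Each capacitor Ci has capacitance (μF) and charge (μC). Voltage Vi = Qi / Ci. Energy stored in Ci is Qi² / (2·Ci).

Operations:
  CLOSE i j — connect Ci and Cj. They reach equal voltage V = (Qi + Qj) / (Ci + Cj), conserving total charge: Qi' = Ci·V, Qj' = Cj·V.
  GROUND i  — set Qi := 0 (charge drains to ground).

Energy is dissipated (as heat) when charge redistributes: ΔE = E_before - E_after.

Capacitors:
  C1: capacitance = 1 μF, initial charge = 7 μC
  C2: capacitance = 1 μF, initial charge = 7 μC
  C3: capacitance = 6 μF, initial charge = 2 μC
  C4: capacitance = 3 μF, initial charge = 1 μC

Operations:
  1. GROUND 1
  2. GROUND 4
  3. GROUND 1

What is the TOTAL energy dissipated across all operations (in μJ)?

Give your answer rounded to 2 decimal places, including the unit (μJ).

Answer: 24.67 μJ

Derivation:
Initial: C1(1μF, Q=7μC, V=7.00V), C2(1μF, Q=7μC, V=7.00V), C3(6μF, Q=2μC, V=0.33V), C4(3μF, Q=1μC, V=0.33V)
Op 1: GROUND 1: Q1=0; energy lost=24.500
Op 2: GROUND 4: Q4=0; energy lost=0.167
Op 3: GROUND 1: Q1=0; energy lost=0.000
Total dissipated: 24.667 μJ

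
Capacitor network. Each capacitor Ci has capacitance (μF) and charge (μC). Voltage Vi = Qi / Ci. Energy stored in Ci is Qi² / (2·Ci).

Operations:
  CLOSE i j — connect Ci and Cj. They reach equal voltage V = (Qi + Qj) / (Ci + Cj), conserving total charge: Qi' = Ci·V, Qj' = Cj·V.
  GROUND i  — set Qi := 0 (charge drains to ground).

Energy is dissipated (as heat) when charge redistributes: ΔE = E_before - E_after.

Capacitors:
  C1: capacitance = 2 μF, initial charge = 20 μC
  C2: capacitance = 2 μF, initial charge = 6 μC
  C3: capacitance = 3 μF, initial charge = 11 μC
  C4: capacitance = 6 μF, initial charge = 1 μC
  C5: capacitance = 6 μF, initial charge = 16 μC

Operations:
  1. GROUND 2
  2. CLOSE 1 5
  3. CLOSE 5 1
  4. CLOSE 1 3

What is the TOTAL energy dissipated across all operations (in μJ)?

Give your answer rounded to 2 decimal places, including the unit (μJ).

Initial: C1(2μF, Q=20μC, V=10.00V), C2(2μF, Q=6μC, V=3.00V), C3(3μF, Q=11μC, V=3.67V), C4(6μF, Q=1μC, V=0.17V), C5(6μF, Q=16μC, V=2.67V)
Op 1: GROUND 2: Q2=0; energy lost=9.000
Op 2: CLOSE 1-5: Q_total=36.00, C_total=8.00, V=4.50; Q1=9.00, Q5=27.00; dissipated=40.333
Op 3: CLOSE 5-1: Q_total=36.00, C_total=8.00, V=4.50; Q5=27.00, Q1=9.00; dissipated=0.000
Op 4: CLOSE 1-3: Q_total=20.00, C_total=5.00, V=4.00; Q1=8.00, Q3=12.00; dissipated=0.417
Total dissipated: 49.750 μJ

Answer: 49.75 μJ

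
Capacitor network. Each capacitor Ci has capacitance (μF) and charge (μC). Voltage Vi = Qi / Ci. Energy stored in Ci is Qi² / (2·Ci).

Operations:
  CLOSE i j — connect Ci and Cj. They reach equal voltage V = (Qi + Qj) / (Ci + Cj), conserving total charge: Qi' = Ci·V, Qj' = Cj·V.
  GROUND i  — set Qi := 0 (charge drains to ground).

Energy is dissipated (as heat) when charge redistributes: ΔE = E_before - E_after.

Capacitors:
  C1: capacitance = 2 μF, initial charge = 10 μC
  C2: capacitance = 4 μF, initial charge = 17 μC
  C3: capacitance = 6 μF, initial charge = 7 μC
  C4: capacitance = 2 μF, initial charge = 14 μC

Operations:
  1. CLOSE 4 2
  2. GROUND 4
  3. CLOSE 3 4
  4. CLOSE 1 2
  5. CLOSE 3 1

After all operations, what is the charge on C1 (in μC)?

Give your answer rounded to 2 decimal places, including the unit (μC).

Initial: C1(2μF, Q=10μC, V=5.00V), C2(4μF, Q=17μC, V=4.25V), C3(6μF, Q=7μC, V=1.17V), C4(2μF, Q=14μC, V=7.00V)
Op 1: CLOSE 4-2: Q_total=31.00, C_total=6.00, V=5.17; Q4=10.33, Q2=20.67; dissipated=5.042
Op 2: GROUND 4: Q4=0; energy lost=26.694
Op 3: CLOSE 3-4: Q_total=7.00, C_total=8.00, V=0.88; Q3=5.25, Q4=1.75; dissipated=1.021
Op 4: CLOSE 1-2: Q_total=30.67, C_total=6.00, V=5.11; Q1=10.22, Q2=20.44; dissipated=0.019
Op 5: CLOSE 3-1: Q_total=15.47, C_total=8.00, V=1.93; Q3=11.60, Q1=3.87; dissipated=13.458
Final charges: Q1=3.87, Q2=20.44, Q3=11.60, Q4=1.75

Answer: 3.87 μC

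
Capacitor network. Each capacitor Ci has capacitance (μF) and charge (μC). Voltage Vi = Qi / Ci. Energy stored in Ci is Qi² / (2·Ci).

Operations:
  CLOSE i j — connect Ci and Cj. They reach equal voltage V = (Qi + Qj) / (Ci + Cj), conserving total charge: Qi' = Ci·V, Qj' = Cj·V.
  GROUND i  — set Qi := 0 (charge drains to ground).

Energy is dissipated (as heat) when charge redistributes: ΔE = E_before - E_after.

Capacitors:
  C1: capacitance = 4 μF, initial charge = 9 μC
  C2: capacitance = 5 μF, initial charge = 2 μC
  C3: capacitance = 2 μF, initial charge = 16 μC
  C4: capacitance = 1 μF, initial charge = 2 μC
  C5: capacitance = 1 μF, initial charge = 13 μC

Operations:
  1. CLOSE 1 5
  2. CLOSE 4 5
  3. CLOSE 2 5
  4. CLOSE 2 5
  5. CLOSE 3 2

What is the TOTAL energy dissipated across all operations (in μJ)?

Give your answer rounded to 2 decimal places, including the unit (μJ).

Initial: C1(4μF, Q=9μC, V=2.25V), C2(5μF, Q=2μC, V=0.40V), C3(2μF, Q=16μC, V=8.00V), C4(1μF, Q=2μC, V=2.00V), C5(1μF, Q=13μC, V=13.00V)
Op 1: CLOSE 1-5: Q_total=22.00, C_total=5.00, V=4.40; Q1=17.60, Q5=4.40; dissipated=46.225
Op 2: CLOSE 4-5: Q_total=6.40, C_total=2.00, V=3.20; Q4=3.20, Q5=3.20; dissipated=1.440
Op 3: CLOSE 2-5: Q_total=5.20, C_total=6.00, V=0.87; Q2=4.33, Q5=0.87; dissipated=3.267
Op 4: CLOSE 2-5: Q_total=5.20, C_total=6.00, V=0.87; Q2=4.33, Q5=0.87; dissipated=0.000
Op 5: CLOSE 3-2: Q_total=20.33, C_total=7.00, V=2.90; Q3=5.81, Q2=14.52; dissipated=36.346
Total dissipated: 87.278 μJ

Answer: 87.28 μJ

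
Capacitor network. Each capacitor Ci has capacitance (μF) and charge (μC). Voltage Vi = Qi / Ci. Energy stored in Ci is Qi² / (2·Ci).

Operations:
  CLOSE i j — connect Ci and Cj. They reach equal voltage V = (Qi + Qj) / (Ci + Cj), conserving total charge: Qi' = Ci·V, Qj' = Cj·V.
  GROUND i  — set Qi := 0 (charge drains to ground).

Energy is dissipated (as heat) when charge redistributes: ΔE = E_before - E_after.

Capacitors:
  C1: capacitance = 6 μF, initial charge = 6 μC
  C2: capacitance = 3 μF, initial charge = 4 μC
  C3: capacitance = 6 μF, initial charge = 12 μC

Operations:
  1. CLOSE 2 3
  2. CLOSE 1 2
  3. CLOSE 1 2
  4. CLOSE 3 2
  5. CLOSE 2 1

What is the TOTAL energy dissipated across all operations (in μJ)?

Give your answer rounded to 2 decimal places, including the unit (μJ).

Answer: 1.44 μJ

Derivation:
Initial: C1(6μF, Q=6μC, V=1.00V), C2(3μF, Q=4μC, V=1.33V), C3(6μF, Q=12μC, V=2.00V)
Op 1: CLOSE 2-3: Q_total=16.00, C_total=9.00, V=1.78; Q2=5.33, Q3=10.67; dissipated=0.444
Op 2: CLOSE 1-2: Q_total=11.33, C_total=9.00, V=1.26; Q1=7.56, Q2=3.78; dissipated=0.605
Op 3: CLOSE 1-2: Q_total=11.33, C_total=9.00, V=1.26; Q1=7.56, Q2=3.78; dissipated=0.000
Op 4: CLOSE 3-2: Q_total=14.44, C_total=9.00, V=1.60; Q3=9.63, Q2=4.81; dissipated=0.269
Op 5: CLOSE 2-1: Q_total=12.37, C_total=9.00, V=1.37; Q2=4.12, Q1=8.25; dissipated=0.119
Total dissipated: 1.438 μJ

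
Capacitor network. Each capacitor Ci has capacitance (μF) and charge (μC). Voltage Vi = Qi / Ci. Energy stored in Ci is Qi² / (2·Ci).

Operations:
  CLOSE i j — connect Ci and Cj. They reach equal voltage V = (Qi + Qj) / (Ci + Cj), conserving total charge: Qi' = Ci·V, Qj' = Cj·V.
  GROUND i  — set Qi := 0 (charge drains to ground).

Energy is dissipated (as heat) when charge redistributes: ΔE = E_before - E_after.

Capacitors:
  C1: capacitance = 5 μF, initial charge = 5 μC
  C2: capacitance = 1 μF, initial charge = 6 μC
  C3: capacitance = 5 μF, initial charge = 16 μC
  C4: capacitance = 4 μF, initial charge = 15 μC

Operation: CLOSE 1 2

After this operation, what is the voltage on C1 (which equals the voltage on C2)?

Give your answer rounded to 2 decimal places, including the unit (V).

Initial: C1(5μF, Q=5μC, V=1.00V), C2(1μF, Q=6μC, V=6.00V), C3(5μF, Q=16μC, V=3.20V), C4(4μF, Q=15μC, V=3.75V)
Op 1: CLOSE 1-2: Q_total=11.00, C_total=6.00, V=1.83; Q1=9.17, Q2=1.83; dissipated=10.417

Answer: 1.83 V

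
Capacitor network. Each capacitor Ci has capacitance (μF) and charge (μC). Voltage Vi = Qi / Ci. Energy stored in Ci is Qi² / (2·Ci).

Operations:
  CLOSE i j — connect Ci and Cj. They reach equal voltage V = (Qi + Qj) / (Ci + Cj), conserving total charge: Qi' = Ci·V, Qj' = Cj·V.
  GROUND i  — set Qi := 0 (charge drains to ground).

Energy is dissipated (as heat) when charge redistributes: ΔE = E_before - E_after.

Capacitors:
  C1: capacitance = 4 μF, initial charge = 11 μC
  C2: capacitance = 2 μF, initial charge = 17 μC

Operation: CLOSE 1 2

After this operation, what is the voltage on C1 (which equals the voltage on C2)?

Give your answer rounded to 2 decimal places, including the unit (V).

Initial: C1(4μF, Q=11μC, V=2.75V), C2(2μF, Q=17μC, V=8.50V)
Op 1: CLOSE 1-2: Q_total=28.00, C_total=6.00, V=4.67; Q1=18.67, Q2=9.33; dissipated=22.042

Answer: 4.67 V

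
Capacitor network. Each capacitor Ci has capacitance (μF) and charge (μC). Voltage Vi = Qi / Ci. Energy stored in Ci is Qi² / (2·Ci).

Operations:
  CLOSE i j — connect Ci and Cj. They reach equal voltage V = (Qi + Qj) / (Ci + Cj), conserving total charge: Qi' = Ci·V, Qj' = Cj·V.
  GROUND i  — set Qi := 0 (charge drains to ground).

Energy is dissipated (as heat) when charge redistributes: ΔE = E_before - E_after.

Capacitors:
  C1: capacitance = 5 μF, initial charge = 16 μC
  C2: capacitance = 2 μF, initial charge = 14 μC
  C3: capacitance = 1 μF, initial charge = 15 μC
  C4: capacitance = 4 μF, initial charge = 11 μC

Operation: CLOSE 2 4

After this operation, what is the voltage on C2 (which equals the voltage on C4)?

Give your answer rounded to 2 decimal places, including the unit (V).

Initial: C1(5μF, Q=16μC, V=3.20V), C2(2μF, Q=14μC, V=7.00V), C3(1μF, Q=15μC, V=15.00V), C4(4μF, Q=11μC, V=2.75V)
Op 1: CLOSE 2-4: Q_total=25.00, C_total=6.00, V=4.17; Q2=8.33, Q4=16.67; dissipated=12.042

Answer: 4.17 V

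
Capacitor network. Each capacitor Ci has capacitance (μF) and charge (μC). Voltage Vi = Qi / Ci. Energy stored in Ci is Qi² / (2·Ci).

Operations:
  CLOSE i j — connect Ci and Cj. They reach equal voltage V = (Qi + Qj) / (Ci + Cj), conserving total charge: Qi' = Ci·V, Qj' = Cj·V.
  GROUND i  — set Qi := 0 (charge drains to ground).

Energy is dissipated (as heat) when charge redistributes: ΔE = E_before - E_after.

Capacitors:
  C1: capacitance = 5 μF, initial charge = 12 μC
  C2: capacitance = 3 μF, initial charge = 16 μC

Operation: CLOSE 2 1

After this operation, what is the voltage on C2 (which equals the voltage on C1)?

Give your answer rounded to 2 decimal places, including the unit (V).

Initial: C1(5μF, Q=12μC, V=2.40V), C2(3μF, Q=16μC, V=5.33V)
Op 1: CLOSE 2-1: Q_total=28.00, C_total=8.00, V=3.50; Q2=10.50, Q1=17.50; dissipated=8.067

Answer: 3.50 V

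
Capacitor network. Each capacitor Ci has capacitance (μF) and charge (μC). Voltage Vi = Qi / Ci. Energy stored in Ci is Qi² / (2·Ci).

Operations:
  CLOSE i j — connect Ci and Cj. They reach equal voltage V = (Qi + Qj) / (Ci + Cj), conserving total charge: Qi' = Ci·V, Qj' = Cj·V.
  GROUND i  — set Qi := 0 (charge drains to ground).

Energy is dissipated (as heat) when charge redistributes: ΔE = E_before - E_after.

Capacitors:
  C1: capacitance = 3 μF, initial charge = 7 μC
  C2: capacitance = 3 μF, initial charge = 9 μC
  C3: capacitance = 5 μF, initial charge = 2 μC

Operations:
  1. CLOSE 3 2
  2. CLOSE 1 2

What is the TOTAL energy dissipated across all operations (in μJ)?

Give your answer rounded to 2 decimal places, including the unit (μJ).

Initial: C1(3μF, Q=7μC, V=2.33V), C2(3μF, Q=9μC, V=3.00V), C3(5μF, Q=2μC, V=0.40V)
Op 1: CLOSE 3-2: Q_total=11.00, C_total=8.00, V=1.38; Q3=6.88, Q2=4.12; dissipated=6.338
Op 2: CLOSE 1-2: Q_total=11.12, C_total=6.00, V=1.85; Q1=5.56, Q2=5.56; dissipated=0.689
Total dissipated: 7.026 μJ

Answer: 7.03 μJ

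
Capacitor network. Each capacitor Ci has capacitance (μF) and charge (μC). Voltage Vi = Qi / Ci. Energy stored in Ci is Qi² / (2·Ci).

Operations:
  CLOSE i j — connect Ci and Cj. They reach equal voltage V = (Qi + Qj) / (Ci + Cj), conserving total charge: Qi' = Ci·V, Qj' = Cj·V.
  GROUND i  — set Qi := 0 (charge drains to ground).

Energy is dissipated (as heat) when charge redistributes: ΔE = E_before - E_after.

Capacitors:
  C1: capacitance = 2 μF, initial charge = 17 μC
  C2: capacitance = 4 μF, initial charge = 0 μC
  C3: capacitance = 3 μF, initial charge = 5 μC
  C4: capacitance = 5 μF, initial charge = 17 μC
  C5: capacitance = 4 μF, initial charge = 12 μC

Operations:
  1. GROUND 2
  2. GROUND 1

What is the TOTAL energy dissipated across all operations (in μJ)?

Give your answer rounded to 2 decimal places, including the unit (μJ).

Answer: 72.25 μJ

Derivation:
Initial: C1(2μF, Q=17μC, V=8.50V), C2(4μF, Q=0μC, V=0.00V), C3(3μF, Q=5μC, V=1.67V), C4(5μF, Q=17μC, V=3.40V), C5(4μF, Q=12μC, V=3.00V)
Op 1: GROUND 2: Q2=0; energy lost=0.000
Op 2: GROUND 1: Q1=0; energy lost=72.250
Total dissipated: 72.250 μJ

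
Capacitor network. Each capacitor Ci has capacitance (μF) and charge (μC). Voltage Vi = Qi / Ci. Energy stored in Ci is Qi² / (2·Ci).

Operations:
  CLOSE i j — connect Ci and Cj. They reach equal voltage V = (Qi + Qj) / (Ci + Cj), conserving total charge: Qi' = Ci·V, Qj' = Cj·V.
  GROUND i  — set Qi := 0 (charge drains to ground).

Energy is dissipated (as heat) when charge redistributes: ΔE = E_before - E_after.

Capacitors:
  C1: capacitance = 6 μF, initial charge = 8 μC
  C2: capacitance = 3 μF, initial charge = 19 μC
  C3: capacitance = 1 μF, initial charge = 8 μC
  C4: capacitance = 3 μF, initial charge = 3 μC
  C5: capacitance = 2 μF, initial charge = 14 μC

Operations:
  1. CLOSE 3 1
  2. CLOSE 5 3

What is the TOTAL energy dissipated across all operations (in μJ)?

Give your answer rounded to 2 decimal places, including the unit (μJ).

Initial: C1(6μF, Q=8μC, V=1.33V), C2(3μF, Q=19μC, V=6.33V), C3(1μF, Q=8μC, V=8.00V), C4(3μF, Q=3μC, V=1.00V), C5(2μF, Q=14μC, V=7.00V)
Op 1: CLOSE 3-1: Q_total=16.00, C_total=7.00, V=2.29; Q3=2.29, Q1=13.71; dissipated=19.048
Op 2: CLOSE 5-3: Q_total=16.29, C_total=3.00, V=5.43; Q5=10.86, Q3=5.43; dissipated=7.408
Total dissipated: 26.456 μJ

Answer: 26.46 μJ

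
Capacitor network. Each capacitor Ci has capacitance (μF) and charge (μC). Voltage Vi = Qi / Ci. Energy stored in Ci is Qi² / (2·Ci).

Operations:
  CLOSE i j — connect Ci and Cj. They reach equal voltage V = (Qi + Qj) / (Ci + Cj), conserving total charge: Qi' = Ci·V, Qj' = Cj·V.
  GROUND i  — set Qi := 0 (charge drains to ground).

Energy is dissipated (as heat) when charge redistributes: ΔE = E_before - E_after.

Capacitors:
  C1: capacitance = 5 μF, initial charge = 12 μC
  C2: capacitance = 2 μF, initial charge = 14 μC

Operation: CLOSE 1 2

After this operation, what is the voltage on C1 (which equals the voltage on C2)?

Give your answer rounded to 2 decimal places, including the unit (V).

Answer: 3.71 V

Derivation:
Initial: C1(5μF, Q=12μC, V=2.40V), C2(2μF, Q=14μC, V=7.00V)
Op 1: CLOSE 1-2: Q_total=26.00, C_total=7.00, V=3.71; Q1=18.57, Q2=7.43; dissipated=15.114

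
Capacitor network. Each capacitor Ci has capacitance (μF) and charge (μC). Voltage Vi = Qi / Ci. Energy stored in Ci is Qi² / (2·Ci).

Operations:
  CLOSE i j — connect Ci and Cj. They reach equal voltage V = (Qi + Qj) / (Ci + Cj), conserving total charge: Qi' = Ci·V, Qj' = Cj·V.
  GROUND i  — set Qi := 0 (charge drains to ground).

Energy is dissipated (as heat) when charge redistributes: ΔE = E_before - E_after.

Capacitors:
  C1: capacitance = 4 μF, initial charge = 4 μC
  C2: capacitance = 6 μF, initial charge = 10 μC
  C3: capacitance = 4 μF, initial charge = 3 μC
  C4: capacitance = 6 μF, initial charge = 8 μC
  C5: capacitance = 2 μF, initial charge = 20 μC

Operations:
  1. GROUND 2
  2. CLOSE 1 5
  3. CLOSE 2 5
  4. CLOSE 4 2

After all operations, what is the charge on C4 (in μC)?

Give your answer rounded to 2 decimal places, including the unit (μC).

Answer: 7.00 μC

Derivation:
Initial: C1(4μF, Q=4μC, V=1.00V), C2(6μF, Q=10μC, V=1.67V), C3(4μF, Q=3μC, V=0.75V), C4(6μF, Q=8μC, V=1.33V), C5(2μF, Q=20μC, V=10.00V)
Op 1: GROUND 2: Q2=0; energy lost=8.333
Op 2: CLOSE 1-5: Q_total=24.00, C_total=6.00, V=4.00; Q1=16.00, Q5=8.00; dissipated=54.000
Op 3: CLOSE 2-5: Q_total=8.00, C_total=8.00, V=1.00; Q2=6.00, Q5=2.00; dissipated=12.000
Op 4: CLOSE 4-2: Q_total=14.00, C_total=12.00, V=1.17; Q4=7.00, Q2=7.00; dissipated=0.167
Final charges: Q1=16.00, Q2=7.00, Q3=3.00, Q4=7.00, Q5=2.00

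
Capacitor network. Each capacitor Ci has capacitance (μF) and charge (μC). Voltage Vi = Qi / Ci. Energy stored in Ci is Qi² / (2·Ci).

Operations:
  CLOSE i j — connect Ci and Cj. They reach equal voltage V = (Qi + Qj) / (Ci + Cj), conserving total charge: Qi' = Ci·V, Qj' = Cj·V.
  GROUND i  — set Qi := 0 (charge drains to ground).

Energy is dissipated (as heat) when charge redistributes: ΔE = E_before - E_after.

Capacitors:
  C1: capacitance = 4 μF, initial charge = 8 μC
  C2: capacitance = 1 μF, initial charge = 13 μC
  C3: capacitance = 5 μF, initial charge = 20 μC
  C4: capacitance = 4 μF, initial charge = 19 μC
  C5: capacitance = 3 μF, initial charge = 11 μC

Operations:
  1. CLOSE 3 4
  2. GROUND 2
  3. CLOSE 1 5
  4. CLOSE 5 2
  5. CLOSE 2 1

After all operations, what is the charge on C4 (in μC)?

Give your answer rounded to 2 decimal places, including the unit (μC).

Answer: 17.33 μC

Derivation:
Initial: C1(4μF, Q=8μC, V=2.00V), C2(1μF, Q=13μC, V=13.00V), C3(5μF, Q=20μC, V=4.00V), C4(4μF, Q=19μC, V=4.75V), C5(3μF, Q=11μC, V=3.67V)
Op 1: CLOSE 3-4: Q_total=39.00, C_total=9.00, V=4.33; Q3=21.67, Q4=17.33; dissipated=0.625
Op 2: GROUND 2: Q2=0; energy lost=84.500
Op 3: CLOSE 1-5: Q_total=19.00, C_total=7.00, V=2.71; Q1=10.86, Q5=8.14; dissipated=2.381
Op 4: CLOSE 5-2: Q_total=8.14, C_total=4.00, V=2.04; Q5=6.11, Q2=2.04; dissipated=2.763
Op 5: CLOSE 2-1: Q_total=12.89, C_total=5.00, V=2.58; Q2=2.58, Q1=10.31; dissipated=0.184
Final charges: Q1=10.31, Q2=2.58, Q3=21.67, Q4=17.33, Q5=6.11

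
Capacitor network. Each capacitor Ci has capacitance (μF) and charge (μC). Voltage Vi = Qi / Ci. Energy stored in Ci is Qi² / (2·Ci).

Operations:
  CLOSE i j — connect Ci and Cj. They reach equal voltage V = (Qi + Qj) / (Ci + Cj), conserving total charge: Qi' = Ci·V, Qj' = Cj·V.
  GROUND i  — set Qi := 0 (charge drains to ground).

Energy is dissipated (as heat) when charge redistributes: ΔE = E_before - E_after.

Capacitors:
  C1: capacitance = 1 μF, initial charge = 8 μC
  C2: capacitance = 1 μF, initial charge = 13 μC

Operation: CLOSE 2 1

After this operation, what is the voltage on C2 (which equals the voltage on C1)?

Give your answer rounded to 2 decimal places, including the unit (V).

Answer: 10.50 V

Derivation:
Initial: C1(1μF, Q=8μC, V=8.00V), C2(1μF, Q=13μC, V=13.00V)
Op 1: CLOSE 2-1: Q_total=21.00, C_total=2.00, V=10.50; Q2=10.50, Q1=10.50; dissipated=6.250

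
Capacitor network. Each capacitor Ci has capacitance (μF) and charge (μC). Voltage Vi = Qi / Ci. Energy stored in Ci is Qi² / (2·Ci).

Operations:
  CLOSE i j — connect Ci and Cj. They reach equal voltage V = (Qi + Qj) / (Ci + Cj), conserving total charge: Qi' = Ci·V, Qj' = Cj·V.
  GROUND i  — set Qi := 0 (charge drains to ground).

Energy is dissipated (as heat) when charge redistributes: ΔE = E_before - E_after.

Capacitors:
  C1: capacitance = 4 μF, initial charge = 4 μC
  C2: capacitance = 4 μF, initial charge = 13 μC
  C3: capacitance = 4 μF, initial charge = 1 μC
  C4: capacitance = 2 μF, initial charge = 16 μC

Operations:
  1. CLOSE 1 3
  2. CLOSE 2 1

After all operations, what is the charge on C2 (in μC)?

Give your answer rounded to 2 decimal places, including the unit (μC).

Initial: C1(4μF, Q=4μC, V=1.00V), C2(4μF, Q=13μC, V=3.25V), C3(4μF, Q=1μC, V=0.25V), C4(2μF, Q=16μC, V=8.00V)
Op 1: CLOSE 1-3: Q_total=5.00, C_total=8.00, V=0.62; Q1=2.50, Q3=2.50; dissipated=0.562
Op 2: CLOSE 2-1: Q_total=15.50, C_total=8.00, V=1.94; Q2=7.75, Q1=7.75; dissipated=6.891
Final charges: Q1=7.75, Q2=7.75, Q3=2.50, Q4=16.00

Answer: 7.75 μC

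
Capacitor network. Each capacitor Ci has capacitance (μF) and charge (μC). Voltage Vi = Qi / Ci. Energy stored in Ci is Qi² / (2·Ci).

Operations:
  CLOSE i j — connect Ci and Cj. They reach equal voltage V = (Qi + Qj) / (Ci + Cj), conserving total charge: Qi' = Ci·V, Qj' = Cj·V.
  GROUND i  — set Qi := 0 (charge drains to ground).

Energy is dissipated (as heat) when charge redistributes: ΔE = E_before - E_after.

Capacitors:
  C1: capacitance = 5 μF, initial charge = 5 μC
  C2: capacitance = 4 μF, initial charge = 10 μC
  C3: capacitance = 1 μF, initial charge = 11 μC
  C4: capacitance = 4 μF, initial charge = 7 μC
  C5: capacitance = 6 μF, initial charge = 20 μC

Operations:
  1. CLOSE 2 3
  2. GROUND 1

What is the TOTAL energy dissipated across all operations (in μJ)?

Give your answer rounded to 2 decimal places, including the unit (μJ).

Initial: C1(5μF, Q=5μC, V=1.00V), C2(4μF, Q=10μC, V=2.50V), C3(1μF, Q=11μC, V=11.00V), C4(4μF, Q=7μC, V=1.75V), C5(6μF, Q=20μC, V=3.33V)
Op 1: CLOSE 2-3: Q_total=21.00, C_total=5.00, V=4.20; Q2=16.80, Q3=4.20; dissipated=28.900
Op 2: GROUND 1: Q1=0; energy lost=2.500
Total dissipated: 31.400 μJ

Answer: 31.40 μJ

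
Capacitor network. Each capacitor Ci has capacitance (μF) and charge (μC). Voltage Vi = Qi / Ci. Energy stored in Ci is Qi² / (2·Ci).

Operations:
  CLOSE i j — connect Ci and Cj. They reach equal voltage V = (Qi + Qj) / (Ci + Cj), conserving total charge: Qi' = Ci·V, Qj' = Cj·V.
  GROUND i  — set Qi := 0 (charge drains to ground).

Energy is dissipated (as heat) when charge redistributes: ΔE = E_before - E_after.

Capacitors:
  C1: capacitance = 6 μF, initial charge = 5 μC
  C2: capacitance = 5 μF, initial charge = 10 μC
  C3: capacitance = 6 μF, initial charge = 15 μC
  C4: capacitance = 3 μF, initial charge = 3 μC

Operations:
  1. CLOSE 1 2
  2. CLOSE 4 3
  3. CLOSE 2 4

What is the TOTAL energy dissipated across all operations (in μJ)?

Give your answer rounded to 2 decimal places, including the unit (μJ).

Initial: C1(6μF, Q=5μC, V=0.83V), C2(5μF, Q=10μC, V=2.00V), C3(6μF, Q=15μC, V=2.50V), C4(3μF, Q=3μC, V=1.00V)
Op 1: CLOSE 1-2: Q_total=15.00, C_total=11.00, V=1.36; Q1=8.18, Q2=6.82; dissipated=1.856
Op 2: CLOSE 4-3: Q_total=18.00, C_total=9.00, V=2.00; Q4=6.00, Q3=12.00; dissipated=2.250
Op 3: CLOSE 2-4: Q_total=12.82, C_total=8.00, V=1.60; Q2=8.01, Q4=4.81; dissipated=0.380
Total dissipated: 4.486 μJ

Answer: 4.49 μJ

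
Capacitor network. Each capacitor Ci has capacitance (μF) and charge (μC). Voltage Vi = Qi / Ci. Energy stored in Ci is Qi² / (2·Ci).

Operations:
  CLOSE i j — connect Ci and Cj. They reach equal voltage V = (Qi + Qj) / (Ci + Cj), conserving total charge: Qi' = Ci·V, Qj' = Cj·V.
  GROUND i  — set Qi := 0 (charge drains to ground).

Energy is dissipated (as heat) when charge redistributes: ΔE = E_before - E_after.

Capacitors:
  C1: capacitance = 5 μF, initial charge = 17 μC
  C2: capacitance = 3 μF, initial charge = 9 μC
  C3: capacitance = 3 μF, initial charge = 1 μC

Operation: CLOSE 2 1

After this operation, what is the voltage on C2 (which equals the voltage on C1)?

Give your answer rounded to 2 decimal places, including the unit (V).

Answer: 3.25 V

Derivation:
Initial: C1(5μF, Q=17μC, V=3.40V), C2(3μF, Q=9μC, V=3.00V), C3(3μF, Q=1μC, V=0.33V)
Op 1: CLOSE 2-1: Q_total=26.00, C_total=8.00, V=3.25; Q2=9.75, Q1=16.25; dissipated=0.150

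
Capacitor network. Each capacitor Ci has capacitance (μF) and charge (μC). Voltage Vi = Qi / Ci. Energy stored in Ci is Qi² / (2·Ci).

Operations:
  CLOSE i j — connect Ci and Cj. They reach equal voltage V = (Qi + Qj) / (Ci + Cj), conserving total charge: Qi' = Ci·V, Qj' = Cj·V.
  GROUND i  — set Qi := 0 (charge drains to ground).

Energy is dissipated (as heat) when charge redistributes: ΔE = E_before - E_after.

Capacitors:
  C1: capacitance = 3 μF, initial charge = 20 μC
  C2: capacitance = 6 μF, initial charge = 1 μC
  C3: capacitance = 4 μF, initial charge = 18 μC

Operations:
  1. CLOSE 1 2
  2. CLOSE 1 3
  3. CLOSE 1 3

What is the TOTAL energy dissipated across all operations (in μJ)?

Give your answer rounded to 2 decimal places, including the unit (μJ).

Answer: 46.27 μJ

Derivation:
Initial: C1(3μF, Q=20μC, V=6.67V), C2(6μF, Q=1μC, V=0.17V), C3(4μF, Q=18μC, V=4.50V)
Op 1: CLOSE 1-2: Q_total=21.00, C_total=9.00, V=2.33; Q1=7.00, Q2=14.00; dissipated=42.250
Op 2: CLOSE 1-3: Q_total=25.00, C_total=7.00, V=3.57; Q1=10.71, Q3=14.29; dissipated=4.024
Op 3: CLOSE 1-3: Q_total=25.00, C_total=7.00, V=3.57; Q1=10.71, Q3=14.29; dissipated=0.000
Total dissipated: 46.274 μJ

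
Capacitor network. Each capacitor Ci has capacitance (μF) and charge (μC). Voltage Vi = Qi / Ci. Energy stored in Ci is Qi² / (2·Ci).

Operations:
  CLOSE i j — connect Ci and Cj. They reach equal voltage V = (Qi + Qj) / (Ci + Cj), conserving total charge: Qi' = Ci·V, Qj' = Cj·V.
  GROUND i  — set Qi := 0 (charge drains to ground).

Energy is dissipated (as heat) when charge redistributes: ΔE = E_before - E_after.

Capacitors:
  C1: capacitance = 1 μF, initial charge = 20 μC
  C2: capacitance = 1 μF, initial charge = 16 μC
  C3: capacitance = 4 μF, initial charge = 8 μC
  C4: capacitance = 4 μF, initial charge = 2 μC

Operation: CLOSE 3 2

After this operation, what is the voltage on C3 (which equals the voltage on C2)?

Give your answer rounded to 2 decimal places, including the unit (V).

Answer: 4.80 V

Derivation:
Initial: C1(1μF, Q=20μC, V=20.00V), C2(1μF, Q=16μC, V=16.00V), C3(4μF, Q=8μC, V=2.00V), C4(4μF, Q=2μC, V=0.50V)
Op 1: CLOSE 3-2: Q_total=24.00, C_total=5.00, V=4.80; Q3=19.20, Q2=4.80; dissipated=78.400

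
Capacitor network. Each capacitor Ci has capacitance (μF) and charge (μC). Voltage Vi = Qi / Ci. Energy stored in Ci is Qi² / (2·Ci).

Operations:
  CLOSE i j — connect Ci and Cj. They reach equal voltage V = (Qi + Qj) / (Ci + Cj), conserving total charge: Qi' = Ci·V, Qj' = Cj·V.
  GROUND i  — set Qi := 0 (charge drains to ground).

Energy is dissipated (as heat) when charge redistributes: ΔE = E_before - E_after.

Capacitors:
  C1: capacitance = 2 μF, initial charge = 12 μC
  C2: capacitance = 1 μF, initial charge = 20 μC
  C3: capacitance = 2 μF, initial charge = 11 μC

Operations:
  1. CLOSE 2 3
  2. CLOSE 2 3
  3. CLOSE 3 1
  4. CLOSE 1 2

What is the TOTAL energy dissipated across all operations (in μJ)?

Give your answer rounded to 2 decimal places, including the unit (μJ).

Answer: 81.04 μJ

Derivation:
Initial: C1(2μF, Q=12μC, V=6.00V), C2(1μF, Q=20μC, V=20.00V), C3(2μF, Q=11μC, V=5.50V)
Op 1: CLOSE 2-3: Q_total=31.00, C_total=3.00, V=10.33; Q2=10.33, Q3=20.67; dissipated=70.083
Op 2: CLOSE 2-3: Q_total=31.00, C_total=3.00, V=10.33; Q2=10.33, Q3=20.67; dissipated=0.000
Op 3: CLOSE 3-1: Q_total=32.67, C_total=4.00, V=8.17; Q3=16.33, Q1=16.33; dissipated=9.389
Op 4: CLOSE 1-2: Q_total=26.67, C_total=3.00, V=8.89; Q1=17.78, Q2=8.89; dissipated=1.565
Total dissipated: 81.037 μJ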